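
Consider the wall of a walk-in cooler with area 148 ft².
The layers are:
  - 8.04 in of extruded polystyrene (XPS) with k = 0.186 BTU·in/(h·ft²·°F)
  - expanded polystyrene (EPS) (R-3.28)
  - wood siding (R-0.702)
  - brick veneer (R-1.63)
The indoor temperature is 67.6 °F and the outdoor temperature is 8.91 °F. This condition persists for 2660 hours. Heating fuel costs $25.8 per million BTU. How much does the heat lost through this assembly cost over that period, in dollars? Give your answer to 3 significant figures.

8.04/0.186 = 43.23
R_total = 43.23 + 3.28 + 0.702 + 1.63 = 48.84 ft²·°F·h/BTU
Q = 148 × (67.6 − 8.91) / 48.84 = 177.9 BTU/h
E = 177.9 × 2660 = 473100 BTU
Cost = 473100/10⁶ × 25.8 = $12.21

12.2 dollars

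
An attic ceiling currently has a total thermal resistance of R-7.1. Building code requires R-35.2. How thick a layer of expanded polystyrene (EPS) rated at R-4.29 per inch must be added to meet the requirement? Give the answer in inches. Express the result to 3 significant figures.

6.55 in

ΔR = 35.2 − 7.1 = 28.1 ft²·°F·h/BTU
L = ΔR / (R/in) = 28.1/4.29 = 6.55 in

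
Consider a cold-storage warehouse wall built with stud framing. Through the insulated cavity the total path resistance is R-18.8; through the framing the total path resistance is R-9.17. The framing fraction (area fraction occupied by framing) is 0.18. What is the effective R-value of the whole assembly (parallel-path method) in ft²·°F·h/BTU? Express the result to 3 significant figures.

15.8 ft²·°F·h/BTU

U_eff = 0.82/18.8 + 0.18/9.17 = 0.04362 + 0.01963 = 0.06325
R_eff = 1/U_eff = 15.81 ft²·°F·h/BTU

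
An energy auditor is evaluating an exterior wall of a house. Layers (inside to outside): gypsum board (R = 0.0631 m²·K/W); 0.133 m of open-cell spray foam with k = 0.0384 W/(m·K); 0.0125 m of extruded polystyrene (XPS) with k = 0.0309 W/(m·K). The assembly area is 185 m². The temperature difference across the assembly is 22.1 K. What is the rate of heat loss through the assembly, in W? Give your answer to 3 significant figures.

1040 W

0.133/0.0384 = 3.464
0.0125/0.0309 = 0.4045
R_total = 0.0631 + 3.464 + 0.4045 = 3.931 m²·K/W
Q = A·ΔT/R = 185 × 22.1 / 3.931 = 1040 W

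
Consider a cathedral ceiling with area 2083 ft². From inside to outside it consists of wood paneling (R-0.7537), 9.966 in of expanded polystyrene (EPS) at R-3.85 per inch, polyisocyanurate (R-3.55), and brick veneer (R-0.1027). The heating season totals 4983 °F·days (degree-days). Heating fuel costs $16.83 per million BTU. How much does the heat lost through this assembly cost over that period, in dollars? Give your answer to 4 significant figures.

9.966 × 3.85 = 38.369
R_total = 0.7537 + 38.369 + 3.55 + 0.1027 = 42.775 ft²·°F·h/BTU
E = A × HDD × 24 / R = 2083 × 4983 × 24 / 42.775 = 5823700 BTU
Cost = 5823700/10⁶ × 16.83 = $98.012

98.01 dollars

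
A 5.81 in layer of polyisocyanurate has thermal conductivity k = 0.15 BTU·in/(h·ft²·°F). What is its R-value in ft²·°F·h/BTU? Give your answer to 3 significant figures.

R = L/k = 5.81/0.15 = 38.73 ft²·°F·h/BTU

38.7 ft²·°F·h/BTU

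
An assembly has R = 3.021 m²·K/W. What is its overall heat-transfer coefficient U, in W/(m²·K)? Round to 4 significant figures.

0.3310 W/(m²·K)

U = 1/R = 1/3.021 = 0.33102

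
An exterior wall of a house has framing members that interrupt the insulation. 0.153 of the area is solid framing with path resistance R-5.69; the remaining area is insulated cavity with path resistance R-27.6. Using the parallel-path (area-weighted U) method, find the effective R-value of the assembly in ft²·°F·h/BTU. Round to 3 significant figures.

17.4 ft²·°F·h/BTU

U_eff = 0.847/27.6 + 0.153/5.69 = 0.03069 + 0.02689 = 0.05758
R_eff = 1/U_eff = 17.37 ft²·°F·h/BTU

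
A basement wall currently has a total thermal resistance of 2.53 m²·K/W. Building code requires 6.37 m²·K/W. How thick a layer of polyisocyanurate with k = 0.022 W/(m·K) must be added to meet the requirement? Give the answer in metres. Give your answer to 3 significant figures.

ΔR = 6.37 − 2.53 = 3.84 m²·K/W
L = ΔR × k = 3.84 × 0.022 = 0.08448 m

0.0845 m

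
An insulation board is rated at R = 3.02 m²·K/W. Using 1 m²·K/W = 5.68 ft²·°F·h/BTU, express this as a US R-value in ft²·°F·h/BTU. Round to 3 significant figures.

17.2 ft²·°F·h/BTU

R_US = 3.02 × 5.68 = 17.15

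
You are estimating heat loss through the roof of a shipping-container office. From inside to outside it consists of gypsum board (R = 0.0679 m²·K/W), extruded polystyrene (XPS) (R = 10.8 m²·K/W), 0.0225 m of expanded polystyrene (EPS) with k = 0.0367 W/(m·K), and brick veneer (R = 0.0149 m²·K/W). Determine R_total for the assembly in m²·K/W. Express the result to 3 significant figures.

11.5 m²·K/W

0.0225/0.0367 = 0.6131
R_total = 0.0679 + 10.8 + 0.6131 + 0.0149 = 11.5 m²·K/W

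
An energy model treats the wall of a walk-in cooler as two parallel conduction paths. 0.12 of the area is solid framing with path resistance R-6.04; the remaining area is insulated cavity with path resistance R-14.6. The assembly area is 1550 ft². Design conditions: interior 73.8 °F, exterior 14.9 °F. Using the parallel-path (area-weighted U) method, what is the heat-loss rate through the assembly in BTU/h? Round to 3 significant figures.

7320 BTU/h

U_eff = 0.88/14.6 + 0.12/6.04 = 0.06027 + 0.01987 = 0.08014
R_eff = 1/U_eff = 12.48 ft²·°F·h/BTU
Q = 1550 × (73.8 − 14.9) / 12.48 = 7317 BTU/h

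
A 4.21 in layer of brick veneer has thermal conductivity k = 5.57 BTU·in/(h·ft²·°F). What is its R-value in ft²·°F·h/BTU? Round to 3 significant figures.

0.756 ft²·°F·h/BTU

R = L/k = 4.21/5.57 = 0.7558 ft²·°F·h/BTU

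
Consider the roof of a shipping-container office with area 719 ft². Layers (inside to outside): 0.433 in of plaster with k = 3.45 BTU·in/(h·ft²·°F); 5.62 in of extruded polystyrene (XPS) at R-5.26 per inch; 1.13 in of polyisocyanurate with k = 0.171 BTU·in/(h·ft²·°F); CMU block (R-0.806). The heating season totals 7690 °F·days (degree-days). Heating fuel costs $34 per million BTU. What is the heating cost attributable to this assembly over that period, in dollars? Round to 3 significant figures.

0.433/3.45 = 0.1255
5.62 × 5.26 = 29.56
1.13/0.171 = 6.608
R_total = 0.1255 + 29.56 + 6.608 + 0.806 = 37.1 ft²·°F·h/BTU
E = A × HDD × 24 / R = 719 × 7690 × 24 / 37.1 = 3577000 BTU
Cost = 3577000/10⁶ × 34 = $121.6

122 dollars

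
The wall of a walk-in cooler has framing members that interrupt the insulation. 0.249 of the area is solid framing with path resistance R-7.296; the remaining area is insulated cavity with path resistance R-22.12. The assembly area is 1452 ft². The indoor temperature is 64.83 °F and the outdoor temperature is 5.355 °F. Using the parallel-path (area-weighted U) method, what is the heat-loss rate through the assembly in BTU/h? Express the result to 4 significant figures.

5879 BTU/h

U_eff = 0.751/22.12 + 0.249/7.296 = 0.033951 + 0.034128 = 0.068079
R_eff = 1/U_eff = 14.689 ft²·°F·h/BTU
Q = 1452 × (64.83 − 5.355) / 14.689 = 5879.2 BTU/h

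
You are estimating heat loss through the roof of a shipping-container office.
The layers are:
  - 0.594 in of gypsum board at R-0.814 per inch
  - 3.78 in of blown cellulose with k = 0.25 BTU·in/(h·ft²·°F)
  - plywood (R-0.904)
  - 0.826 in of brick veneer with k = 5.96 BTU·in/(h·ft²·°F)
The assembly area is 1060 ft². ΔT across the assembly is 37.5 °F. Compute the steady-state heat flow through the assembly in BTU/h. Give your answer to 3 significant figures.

0.594 × 0.814 = 0.4835
3.78/0.25 = 15.12
0.826/5.96 = 0.1386
R_total = 0.4835 + 15.12 + 0.904 + 0.1386 = 16.65 ft²·°F·h/BTU
Q = A·ΔT/R = 1060 × 37.5 / 16.65 = 2388 BTU/h

2390 BTU/h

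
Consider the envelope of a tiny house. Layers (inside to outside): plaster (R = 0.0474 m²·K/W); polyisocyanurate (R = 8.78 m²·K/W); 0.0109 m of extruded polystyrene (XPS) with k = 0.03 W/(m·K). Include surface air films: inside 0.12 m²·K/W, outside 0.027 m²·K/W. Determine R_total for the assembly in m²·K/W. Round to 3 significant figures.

9.34 m²·K/W

0.0109/0.03 = 0.3633
R_total = 0.12 + 0.0474 + 8.78 + 0.3633 + 0.027 = 9.338 m²·K/W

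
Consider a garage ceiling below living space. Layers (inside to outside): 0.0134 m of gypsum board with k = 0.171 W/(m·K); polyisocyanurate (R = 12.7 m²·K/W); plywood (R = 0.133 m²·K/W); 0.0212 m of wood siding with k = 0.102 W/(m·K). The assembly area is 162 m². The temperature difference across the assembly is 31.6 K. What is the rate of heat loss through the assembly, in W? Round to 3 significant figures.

390 W

0.0134/0.171 = 0.07836
0.0212/0.102 = 0.2078
R_total = 0.07836 + 12.7 + 0.133 + 0.2078 = 13.12 m²·K/W
Q = A·ΔT/R = 162 × 31.6 / 13.12 = 390.2 W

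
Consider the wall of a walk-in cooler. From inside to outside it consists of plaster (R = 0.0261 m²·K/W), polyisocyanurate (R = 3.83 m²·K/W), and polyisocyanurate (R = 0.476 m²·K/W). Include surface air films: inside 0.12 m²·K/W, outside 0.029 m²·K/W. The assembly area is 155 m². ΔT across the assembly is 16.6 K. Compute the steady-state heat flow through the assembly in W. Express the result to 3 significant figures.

574 W

R_total = 0.12 + 0.0261 + 3.83 + 0.476 + 0.029 = 4.481 m²·K/W
Q = A·ΔT/R = 155 × 16.6 / 4.481 = 574.2 W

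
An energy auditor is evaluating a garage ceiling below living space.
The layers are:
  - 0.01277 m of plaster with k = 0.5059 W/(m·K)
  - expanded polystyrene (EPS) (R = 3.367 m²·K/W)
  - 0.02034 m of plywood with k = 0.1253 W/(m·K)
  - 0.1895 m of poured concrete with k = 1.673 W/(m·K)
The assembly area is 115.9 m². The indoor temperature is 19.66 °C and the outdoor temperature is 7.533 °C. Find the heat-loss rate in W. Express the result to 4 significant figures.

383.2 W

0.01277/0.5059 = 0.025242
0.02034/0.1253 = 0.16233
0.1895/1.673 = 0.11327
R_total = 0.025242 + 3.367 + 0.16233 + 0.11327 = 3.6678 m²·K/W
Q = A·ΔT/R = 115.9 × (19.66 − 7.533) / 3.6678 = 383.2 W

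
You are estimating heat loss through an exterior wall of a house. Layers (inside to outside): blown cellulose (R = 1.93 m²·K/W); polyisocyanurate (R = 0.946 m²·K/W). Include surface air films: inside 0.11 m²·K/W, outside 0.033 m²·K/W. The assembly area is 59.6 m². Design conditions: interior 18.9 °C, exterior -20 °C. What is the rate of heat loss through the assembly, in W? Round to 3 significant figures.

R_total = 0.11 + 1.93 + 0.946 + 0.033 = 3.019 m²·K/W
Q = A·ΔT/R = 59.6 × (18.9 − (-20)) / 3.019 = 767.9 W

768 W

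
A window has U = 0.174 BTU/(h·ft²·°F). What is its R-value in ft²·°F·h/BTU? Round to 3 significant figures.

R = 1/U = 1/0.174 = 5.747

5.75 ft²·°F·h/BTU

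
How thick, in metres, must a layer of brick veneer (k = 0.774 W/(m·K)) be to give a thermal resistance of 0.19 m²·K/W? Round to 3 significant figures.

L = R·k = 0.19 × 0.774 = 0.1471 m

0.147 m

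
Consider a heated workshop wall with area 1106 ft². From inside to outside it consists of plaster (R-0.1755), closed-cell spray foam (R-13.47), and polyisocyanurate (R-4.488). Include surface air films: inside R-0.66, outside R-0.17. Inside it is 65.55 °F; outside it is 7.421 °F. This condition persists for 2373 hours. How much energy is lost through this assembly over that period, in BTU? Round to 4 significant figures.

R_total = 0.66 + 0.1755 + 13.47 + 4.488 + 0.17 = 18.963 ft²·°F·h/BTU
Q = 1106 × (65.55 − 7.421) / 18.963 = 3390.2 BTU/h
E = 3390.2 × 2373 = 8045000 BTU

8045000 BTU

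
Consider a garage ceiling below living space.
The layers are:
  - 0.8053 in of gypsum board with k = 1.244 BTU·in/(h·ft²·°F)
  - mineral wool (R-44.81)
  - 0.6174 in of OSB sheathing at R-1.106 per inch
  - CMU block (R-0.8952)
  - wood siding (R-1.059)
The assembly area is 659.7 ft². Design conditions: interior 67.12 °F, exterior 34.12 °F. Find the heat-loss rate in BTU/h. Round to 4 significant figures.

0.8053/1.244 = 0.64735
0.6174 × 1.106 = 0.68284
R_total = 0.64735 + 44.81 + 0.68284 + 0.8952 + 1.059 = 48.094 ft²·°F·h/BTU
Q = A·ΔT/R = 659.7 × (67.12 − 34.12) / 48.094 = 452.65 BTU/h

452.7 BTU/h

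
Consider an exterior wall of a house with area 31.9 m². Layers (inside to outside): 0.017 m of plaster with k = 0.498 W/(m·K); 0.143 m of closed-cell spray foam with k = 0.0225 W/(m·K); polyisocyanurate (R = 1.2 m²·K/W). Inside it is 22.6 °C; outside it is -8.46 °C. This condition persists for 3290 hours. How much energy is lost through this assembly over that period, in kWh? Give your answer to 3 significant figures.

0.017/0.498 = 0.03414
0.143/0.0225 = 6.356
R_total = 0.03414 + 6.356 + 1.2 = 7.59 m²·K/W
Q = 31.9 × (22.6 − (-8.46)) / 7.59 = 130.5 W
E = 130.5 W × 3290 h / 1000 = 429.5 kWh

430 kWh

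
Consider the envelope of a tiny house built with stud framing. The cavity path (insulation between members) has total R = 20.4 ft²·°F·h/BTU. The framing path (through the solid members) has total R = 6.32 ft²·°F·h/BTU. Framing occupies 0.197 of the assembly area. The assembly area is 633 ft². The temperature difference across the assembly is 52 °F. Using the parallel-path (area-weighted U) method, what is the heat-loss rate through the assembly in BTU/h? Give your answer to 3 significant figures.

2320 BTU/h

U_eff = 0.803/20.4 + 0.197/6.32 = 0.03936 + 0.03117 = 0.07053
R_eff = 1/U_eff = 14.18 ft²·°F·h/BTU
Q = 633 × 52 / 14.18 = 2322 BTU/h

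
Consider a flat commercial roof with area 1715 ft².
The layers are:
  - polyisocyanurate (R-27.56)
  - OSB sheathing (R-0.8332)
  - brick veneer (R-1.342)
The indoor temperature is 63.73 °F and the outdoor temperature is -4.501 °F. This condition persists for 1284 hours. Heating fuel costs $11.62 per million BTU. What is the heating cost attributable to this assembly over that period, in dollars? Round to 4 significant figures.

R_total = 27.56 + 0.8332 + 1.342 = 29.735 ft²·°F·h/BTU
Q = 1715 × (63.73 − (-4.501)) / 29.735 = 3935.3 BTU/h
E = 3935.3 × 1284 = 5052900 BTU
Cost = 5052900/10⁶ × 11.62 = $58.715

58.71 dollars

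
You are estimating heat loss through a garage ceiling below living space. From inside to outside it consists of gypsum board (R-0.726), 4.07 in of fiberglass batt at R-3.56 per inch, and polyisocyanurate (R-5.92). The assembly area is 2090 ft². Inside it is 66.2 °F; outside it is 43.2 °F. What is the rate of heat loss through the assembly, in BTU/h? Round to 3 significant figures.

4.07 × 3.56 = 14.49
R_total = 0.726 + 14.49 + 5.92 = 21.14 ft²·°F·h/BTU
Q = A·ΔT/R = 2090 × (66.2 − 43.2) / 21.14 = 2274 BTU/h

2270 BTU/h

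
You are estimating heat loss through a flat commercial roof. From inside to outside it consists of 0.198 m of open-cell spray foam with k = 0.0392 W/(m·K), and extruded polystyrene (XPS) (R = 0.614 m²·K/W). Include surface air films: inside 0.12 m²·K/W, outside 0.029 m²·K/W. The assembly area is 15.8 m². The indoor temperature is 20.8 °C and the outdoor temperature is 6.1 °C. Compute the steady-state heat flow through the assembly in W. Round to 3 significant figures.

39.9 W

0.198/0.0392 = 5.051
R_total = 0.12 + 5.051 + 0.614 + 0.029 = 5.814 m²·K/W
Q = A·ΔT/R = 15.8 × (20.8 − 6.1) / 5.814 = 39.95 W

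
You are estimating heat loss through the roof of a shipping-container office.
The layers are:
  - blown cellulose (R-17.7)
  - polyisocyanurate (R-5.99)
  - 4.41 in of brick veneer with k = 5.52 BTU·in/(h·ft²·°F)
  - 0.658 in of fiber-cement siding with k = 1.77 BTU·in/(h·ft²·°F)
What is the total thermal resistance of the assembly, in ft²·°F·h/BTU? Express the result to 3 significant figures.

24.9 ft²·°F·h/BTU

4.41/5.52 = 0.7989
0.658/1.77 = 0.3718
R_total = 17.7 + 5.99 + 0.7989 + 0.3718 = 24.86 ft²·°F·h/BTU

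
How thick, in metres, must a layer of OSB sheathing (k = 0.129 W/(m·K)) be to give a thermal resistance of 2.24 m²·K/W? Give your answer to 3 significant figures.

L = R·k = 2.24 × 0.129 = 0.289 m

0.289 m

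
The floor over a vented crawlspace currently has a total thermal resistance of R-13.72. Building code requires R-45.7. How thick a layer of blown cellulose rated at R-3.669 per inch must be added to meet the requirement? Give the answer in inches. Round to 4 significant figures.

8.716 in

ΔR = 45.7 − 13.72 = 31.98 ft²·°F·h/BTU
L = ΔR / (R/in) = 31.98/3.669 = 8.7163 in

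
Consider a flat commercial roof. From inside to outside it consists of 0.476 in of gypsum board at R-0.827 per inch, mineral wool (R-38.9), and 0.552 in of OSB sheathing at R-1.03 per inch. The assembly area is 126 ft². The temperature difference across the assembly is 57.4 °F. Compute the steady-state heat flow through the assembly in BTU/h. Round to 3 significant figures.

181 BTU/h

0.476 × 0.827 = 0.3937
0.552 × 1.03 = 0.5686
R_total = 0.3937 + 38.9 + 0.5686 = 39.86 ft²·°F·h/BTU
Q = A·ΔT/R = 126 × 57.4 / 39.86 = 181.4 BTU/h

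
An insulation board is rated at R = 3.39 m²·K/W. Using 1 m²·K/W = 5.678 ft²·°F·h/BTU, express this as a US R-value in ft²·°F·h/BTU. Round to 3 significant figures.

R_US = 3.39 × 5.678 = 19.25

19.2 ft²·°F·h/BTU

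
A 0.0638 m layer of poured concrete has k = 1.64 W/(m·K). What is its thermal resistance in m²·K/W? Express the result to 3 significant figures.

R = L/k = 0.0638/1.64 = 0.0389 m²·K/W

0.0389 m²·K/W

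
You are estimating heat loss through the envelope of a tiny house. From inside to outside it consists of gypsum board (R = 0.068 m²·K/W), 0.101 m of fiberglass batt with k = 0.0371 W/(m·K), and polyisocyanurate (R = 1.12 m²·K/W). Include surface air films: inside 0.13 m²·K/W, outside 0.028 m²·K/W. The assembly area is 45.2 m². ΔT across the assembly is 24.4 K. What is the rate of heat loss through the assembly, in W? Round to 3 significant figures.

271 W

0.101/0.0371 = 2.722
R_total = 0.13 + 0.068 + 2.722 + 1.12 + 0.028 = 4.068 m²·K/W
Q = A·ΔT/R = 45.2 × 24.4 / 4.068 = 271.1 W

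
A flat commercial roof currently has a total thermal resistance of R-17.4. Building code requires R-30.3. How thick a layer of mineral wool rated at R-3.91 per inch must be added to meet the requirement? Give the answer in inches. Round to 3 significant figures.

3.30 in

ΔR = 30.3 − 17.4 = 12.9 ft²·°F·h/BTU
L = ΔR / (R/in) = 12.9/3.91 = 3.299 in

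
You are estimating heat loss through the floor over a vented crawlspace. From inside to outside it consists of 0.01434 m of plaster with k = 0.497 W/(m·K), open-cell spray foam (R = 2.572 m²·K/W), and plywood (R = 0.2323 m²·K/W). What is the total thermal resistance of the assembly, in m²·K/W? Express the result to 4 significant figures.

0.01434/0.497 = 0.028853
R_total = 0.028853 + 2.572 + 0.2323 = 2.8332 m²·K/W

2.833 m²·K/W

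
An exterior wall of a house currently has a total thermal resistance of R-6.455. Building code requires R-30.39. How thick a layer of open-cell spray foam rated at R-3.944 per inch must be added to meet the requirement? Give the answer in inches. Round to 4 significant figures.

6.069 in

ΔR = 30.39 − 6.455 = 23.935 ft²·°F·h/BTU
L = ΔR / (R/in) = 23.935/3.944 = 6.0687 in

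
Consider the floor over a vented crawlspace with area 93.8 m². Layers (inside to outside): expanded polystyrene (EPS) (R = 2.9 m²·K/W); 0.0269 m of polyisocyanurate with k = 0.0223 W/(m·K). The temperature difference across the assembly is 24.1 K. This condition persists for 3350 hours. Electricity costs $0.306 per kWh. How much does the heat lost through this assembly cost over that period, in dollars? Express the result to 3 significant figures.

0.0269/0.0223 = 1.206
R_total = 2.9 + 1.206 = 4.106 m²·K/W
Q = 93.8 × 24.1 / 4.106 = 550.5 W
E = 550.5 W × 3350 h / 1000 = 1844 kWh
Cost = 1844 × 0.306 = $564.3

564 dollars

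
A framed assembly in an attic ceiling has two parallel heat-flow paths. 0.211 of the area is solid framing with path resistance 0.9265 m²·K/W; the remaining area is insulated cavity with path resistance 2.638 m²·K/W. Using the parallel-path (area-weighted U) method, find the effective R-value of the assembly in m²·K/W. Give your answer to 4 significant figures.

U_eff = 0.789/2.638 + 0.211/0.9265 = 0.29909 + 0.22774 = 0.52683
R_eff = 1/U_eff = 1.8981 m²·K/W

1.898 m²·K/W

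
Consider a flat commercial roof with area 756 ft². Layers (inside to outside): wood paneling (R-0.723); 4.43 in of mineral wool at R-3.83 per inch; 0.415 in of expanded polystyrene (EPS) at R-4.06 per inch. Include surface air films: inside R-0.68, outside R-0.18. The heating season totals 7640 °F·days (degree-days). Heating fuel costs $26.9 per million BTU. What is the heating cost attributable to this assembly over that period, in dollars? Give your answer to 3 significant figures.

4.43 × 3.83 = 16.97
0.415 × 4.06 = 1.685
R_total = 0.68 + 0.723 + 16.97 + 1.685 + 0.18 = 20.23 ft²·°F·h/BTU
E = A × HDD × 24 / R = 756 × 7640 × 24 / 20.23 = 6851000 BTU
Cost = 6851000/10⁶ × 26.9 = $184.3

184 dollars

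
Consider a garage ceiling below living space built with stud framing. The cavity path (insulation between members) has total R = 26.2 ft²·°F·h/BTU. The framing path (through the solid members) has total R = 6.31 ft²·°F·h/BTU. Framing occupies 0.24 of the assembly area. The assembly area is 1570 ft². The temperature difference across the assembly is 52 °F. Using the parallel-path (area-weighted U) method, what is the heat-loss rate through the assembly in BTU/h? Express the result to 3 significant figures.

U_eff = 0.76/26.2 + 0.24/6.31 = 0.02901 + 0.03803 = 0.06704
R_eff = 1/U_eff = 14.92 ft²·°F·h/BTU
Q = 1570 × 52 / 14.92 = 5473 BTU/h

5470 BTU/h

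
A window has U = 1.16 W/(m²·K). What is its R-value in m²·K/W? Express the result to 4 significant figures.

0.8621 m²·K/W

R = 1/U = 1/1.16 = 0.86207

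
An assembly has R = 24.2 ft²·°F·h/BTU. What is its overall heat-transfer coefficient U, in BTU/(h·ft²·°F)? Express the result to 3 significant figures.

0.0413 BTU/(h·ft²·°F)

U = 1/R = 1/24.2 = 0.04132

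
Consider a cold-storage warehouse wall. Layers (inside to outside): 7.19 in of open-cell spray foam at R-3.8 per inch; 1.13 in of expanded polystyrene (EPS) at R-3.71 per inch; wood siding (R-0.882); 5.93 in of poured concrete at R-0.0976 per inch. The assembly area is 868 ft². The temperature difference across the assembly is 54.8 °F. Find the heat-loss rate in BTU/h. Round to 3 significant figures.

7.19 × 3.8 = 27.32
1.13 × 3.71 = 4.192
5.93 × 0.0976 = 0.5788
R_total = 27.32 + 4.192 + 0.882 + 0.5788 = 32.98 ft²·°F·h/BTU
Q = A·ΔT/R = 868 × 54.8 / 32.98 = 1442 BTU/h

1440 BTU/h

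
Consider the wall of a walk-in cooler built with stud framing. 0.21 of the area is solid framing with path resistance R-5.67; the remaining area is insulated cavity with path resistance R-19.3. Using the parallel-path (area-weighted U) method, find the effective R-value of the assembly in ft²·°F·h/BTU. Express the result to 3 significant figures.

12.8 ft²·°F·h/BTU

U_eff = 0.79/19.3 + 0.21/5.67 = 0.04093 + 0.03704 = 0.07797
R_eff = 1/U_eff = 12.83 ft²·°F·h/BTU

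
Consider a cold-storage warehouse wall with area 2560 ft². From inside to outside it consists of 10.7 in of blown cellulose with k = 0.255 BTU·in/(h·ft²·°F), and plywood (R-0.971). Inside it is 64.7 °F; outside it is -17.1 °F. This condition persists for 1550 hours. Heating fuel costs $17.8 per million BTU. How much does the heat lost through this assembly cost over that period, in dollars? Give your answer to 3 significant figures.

135 dollars

10.7/0.255 = 41.96
R_total = 41.96 + 0.971 = 42.93 ft²·°F·h/BTU
Q = 2560 × (64.7 − (-17.1)) / 42.93 = 4878 BTU/h
E = 4878 × 1550 = 7560000 BTU
Cost = 7560000/10⁶ × 17.8 = $134.6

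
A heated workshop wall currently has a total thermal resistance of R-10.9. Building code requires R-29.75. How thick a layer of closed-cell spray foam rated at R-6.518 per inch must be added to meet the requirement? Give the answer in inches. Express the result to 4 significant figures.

2.892 in

ΔR = 29.75 − 10.9 = 18.85 ft²·°F·h/BTU
L = ΔR / (R/in) = 18.85/6.518 = 2.892 in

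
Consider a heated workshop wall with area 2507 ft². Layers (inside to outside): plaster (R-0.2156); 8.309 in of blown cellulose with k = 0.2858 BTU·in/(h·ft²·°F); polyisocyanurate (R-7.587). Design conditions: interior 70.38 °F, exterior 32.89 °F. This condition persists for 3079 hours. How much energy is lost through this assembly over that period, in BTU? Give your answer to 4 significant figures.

8.309/0.2858 = 29.073
R_total = 0.2156 + 29.073 + 7.587 = 36.875 ft²·°F·h/BTU
Q = 2507 × (70.38 − 32.89) / 36.875 = 2548.8 BTU/h
E = 2548.8 × 3079 = 7847700 BTU

7848000 BTU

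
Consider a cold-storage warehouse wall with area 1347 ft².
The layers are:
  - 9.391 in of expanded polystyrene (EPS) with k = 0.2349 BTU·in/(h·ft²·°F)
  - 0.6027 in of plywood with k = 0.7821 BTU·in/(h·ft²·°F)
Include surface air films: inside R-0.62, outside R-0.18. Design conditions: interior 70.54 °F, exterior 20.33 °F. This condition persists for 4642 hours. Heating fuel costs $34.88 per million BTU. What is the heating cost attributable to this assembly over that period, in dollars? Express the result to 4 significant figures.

9.391/0.2349 = 39.979
0.6027/0.7821 = 0.77062
R_total = 0.62 + 39.979 + 0.77062 + 0.18 = 41.549 ft²·°F·h/BTU
Q = 1347 × (70.54 − 20.33) / 41.549 = 1627.8 BTU/h
E = 1627.8 × 4642 = 7556100 BTU
Cost = 7556100/10⁶ × 34.88 = $263.56

263.6 dollars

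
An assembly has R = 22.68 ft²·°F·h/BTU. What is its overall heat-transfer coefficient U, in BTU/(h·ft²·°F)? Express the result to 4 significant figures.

0.04409 BTU/(h·ft²·°F)

U = 1/R = 1/22.68 = 0.044092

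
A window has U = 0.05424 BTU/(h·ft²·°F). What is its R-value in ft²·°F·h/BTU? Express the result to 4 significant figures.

R = 1/U = 1/0.05424 = 18.437

18.44 ft²·°F·h/BTU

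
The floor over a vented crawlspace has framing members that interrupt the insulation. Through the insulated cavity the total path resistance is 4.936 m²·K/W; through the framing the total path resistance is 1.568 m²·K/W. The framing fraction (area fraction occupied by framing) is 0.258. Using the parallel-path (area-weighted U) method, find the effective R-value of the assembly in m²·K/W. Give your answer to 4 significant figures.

3.176 m²·K/W

U_eff = 0.742/4.936 + 0.258/1.568 = 0.15032 + 0.16454 = 0.31486
R_eff = 1/U_eff = 3.176 m²·K/W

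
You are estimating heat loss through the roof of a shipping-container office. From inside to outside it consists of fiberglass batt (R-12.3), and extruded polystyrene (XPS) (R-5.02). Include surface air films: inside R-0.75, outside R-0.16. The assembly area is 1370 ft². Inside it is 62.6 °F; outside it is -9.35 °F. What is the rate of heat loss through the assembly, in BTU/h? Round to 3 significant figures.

R_total = 0.75 + 12.3 + 5.02 + 0.16 = 18.23 ft²·°F·h/BTU
Q = A·ΔT/R = 1370 × (62.6 − (-9.35)) / 18.23 = 5407 BTU/h

5410 BTU/h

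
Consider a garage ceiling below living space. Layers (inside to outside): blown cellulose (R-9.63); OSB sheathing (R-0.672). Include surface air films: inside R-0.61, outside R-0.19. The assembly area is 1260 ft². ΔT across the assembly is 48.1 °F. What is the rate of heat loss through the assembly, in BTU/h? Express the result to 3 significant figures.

5460 BTU/h

R_total = 0.61 + 9.63 + 0.672 + 0.19 = 11.1 ft²·°F·h/BTU
Q = A·ΔT/R = 1260 × 48.1 / 11.1 = 5459 BTU/h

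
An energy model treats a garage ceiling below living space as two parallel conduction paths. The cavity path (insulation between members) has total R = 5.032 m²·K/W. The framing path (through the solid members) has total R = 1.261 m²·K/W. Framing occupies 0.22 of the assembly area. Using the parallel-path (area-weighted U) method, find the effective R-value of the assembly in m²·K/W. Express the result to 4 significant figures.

U_eff = 0.78/5.032 + 0.22/1.261 = 0.15501 + 0.17446 = 0.32947
R_eff = 1/U_eff = 3.0352 m²·K/W

3.035 m²·K/W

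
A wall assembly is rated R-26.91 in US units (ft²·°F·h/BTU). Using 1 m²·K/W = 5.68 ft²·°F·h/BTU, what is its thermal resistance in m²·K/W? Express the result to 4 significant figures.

4.738 m²·K/W

R_SI = 26.91/5.68 = 4.7377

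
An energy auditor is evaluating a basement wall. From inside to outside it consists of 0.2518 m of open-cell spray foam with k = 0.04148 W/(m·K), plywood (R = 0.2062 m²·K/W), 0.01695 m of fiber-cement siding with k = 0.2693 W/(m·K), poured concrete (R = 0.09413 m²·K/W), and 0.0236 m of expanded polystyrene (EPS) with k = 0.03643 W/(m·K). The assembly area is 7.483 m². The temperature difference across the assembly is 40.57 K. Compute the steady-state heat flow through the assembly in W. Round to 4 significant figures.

0.2518/0.04148 = 6.0704
0.01695/0.2693 = 0.062941
0.0236/0.03643 = 0.64782
R_total = 6.0704 + 0.2062 + 0.062941 + 0.09413 + 0.64782 = 7.0815 m²·K/W
Q = A·ΔT/R = 7.483 × 40.57 / 7.0815 = 42.87 W

42.87 W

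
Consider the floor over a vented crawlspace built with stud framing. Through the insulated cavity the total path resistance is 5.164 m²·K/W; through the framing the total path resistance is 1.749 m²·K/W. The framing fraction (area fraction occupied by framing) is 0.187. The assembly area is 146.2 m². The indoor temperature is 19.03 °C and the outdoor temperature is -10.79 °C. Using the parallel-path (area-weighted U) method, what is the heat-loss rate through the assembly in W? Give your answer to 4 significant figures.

U_eff = 0.813/5.164 + 0.187/1.749 = 0.15744 + 0.10692 = 0.26435
R_eff = 1/U_eff = 3.7828 m²·K/W
Q = 146.2 × (19.03 − (-10.79)) / 3.7828 = 1152.5 W

1153 W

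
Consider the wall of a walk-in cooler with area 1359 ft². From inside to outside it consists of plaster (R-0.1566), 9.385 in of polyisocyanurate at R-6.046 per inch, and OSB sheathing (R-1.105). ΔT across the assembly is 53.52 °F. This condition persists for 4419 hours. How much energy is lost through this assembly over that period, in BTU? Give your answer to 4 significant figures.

5541000 BTU

9.385 × 6.046 = 56.742
R_total = 0.1566 + 56.742 + 1.105 = 58.003 ft²·°F·h/BTU
Q = 1359 × 53.52 / 58.003 = 1254 BTU/h
E = 1254 × 4419 = 5541200 BTU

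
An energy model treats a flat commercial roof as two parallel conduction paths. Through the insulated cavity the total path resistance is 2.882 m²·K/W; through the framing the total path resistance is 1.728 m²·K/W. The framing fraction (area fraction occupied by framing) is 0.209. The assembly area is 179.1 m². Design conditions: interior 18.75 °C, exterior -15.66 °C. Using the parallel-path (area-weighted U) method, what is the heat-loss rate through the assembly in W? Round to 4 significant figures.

U_eff = 0.791/2.882 + 0.209/1.728 = 0.27446 + 0.12095 = 0.39541
R_eff = 1/U_eff = 2.529 m²·K/W
Q = 179.1 × (18.75 − (-15.66)) / 2.529 = 2436.9 W

2437 W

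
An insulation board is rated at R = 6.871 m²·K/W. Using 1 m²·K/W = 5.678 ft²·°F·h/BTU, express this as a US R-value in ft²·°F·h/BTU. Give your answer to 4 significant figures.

R_US = 6.871 × 5.678 = 39.014

39.01 ft²·°F·h/BTU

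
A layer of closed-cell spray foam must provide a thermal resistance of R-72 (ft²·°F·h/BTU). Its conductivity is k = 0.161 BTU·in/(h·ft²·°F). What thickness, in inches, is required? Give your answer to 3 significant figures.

L = R × k = 72 × 0.161 = 11.59 in

11.6 in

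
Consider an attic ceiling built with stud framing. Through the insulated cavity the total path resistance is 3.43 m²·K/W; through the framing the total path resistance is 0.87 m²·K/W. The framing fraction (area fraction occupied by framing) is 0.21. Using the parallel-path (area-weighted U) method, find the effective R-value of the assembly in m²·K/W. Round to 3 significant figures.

U_eff = 0.79/3.43 + 0.21/0.87 = 0.2303 + 0.2414 = 0.4717
R_eff = 1/U_eff = 2.12 m²·K/W

2.12 m²·K/W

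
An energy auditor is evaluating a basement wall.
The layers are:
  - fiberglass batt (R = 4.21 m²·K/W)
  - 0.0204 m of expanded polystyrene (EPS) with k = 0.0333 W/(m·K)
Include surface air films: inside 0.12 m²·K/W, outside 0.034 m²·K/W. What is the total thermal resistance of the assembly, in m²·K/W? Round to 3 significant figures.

0.0204/0.0333 = 0.6126
R_total = 0.12 + 4.21 + 0.6126 + 0.034 = 4.977 m²·K/W

4.98 m²·K/W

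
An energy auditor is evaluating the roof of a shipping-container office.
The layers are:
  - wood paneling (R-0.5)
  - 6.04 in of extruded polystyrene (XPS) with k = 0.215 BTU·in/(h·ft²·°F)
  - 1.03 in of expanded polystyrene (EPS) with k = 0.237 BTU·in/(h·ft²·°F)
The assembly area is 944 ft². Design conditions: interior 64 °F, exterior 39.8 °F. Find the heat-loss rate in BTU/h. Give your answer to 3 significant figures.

694 BTU/h

6.04/0.215 = 28.09
1.03/0.237 = 4.346
R_total = 0.5 + 28.09 + 4.346 = 32.94 ft²·°F·h/BTU
Q = A·ΔT/R = 944 × (64 − 39.8) / 32.94 = 693.5 BTU/h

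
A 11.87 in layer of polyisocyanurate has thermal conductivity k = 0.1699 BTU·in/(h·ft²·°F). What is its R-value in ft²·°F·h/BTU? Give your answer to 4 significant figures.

R = L/k = 11.87/0.1699 = 69.865 ft²·°F·h/BTU

69.86 ft²·°F·h/BTU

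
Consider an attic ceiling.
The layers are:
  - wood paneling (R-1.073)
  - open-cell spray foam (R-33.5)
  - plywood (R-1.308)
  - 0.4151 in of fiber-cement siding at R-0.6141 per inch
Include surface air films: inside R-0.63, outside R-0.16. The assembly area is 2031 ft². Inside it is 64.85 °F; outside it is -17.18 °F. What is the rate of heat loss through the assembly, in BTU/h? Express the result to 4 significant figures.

4512 BTU/h

0.4151 × 0.6141 = 0.25491
R_total = 0.63 + 1.073 + 33.5 + 1.308 + 0.25491 + 0.16 = 36.926 ft²·°F·h/BTU
Q = A·ΔT/R = 2031 × (64.85 − (-17.18)) / 36.926 = 4511.8 BTU/h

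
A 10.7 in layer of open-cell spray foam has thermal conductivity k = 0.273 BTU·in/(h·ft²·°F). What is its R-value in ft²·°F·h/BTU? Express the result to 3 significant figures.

R = L/k = 10.7/0.273 = 39.19 ft²·°F·h/BTU

39.2 ft²·°F·h/BTU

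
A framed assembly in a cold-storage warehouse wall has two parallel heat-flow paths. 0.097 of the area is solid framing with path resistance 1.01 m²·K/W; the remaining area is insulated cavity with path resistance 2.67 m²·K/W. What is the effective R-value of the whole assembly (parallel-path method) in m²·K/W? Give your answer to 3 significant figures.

2.30 m²·K/W

U_eff = 0.903/2.67 + 0.097/1.01 = 0.3382 + 0.09604 = 0.4342
R_eff = 1/U_eff = 2.303 m²·K/W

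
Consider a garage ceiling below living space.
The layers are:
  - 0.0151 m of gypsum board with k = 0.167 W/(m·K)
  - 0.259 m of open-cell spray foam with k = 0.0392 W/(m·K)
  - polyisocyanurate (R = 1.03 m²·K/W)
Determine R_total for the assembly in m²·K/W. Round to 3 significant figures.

7.73 m²·K/W

0.0151/0.167 = 0.09042
0.259/0.0392 = 6.607
R_total = 0.09042 + 6.607 + 1.03 = 7.728 m²·K/W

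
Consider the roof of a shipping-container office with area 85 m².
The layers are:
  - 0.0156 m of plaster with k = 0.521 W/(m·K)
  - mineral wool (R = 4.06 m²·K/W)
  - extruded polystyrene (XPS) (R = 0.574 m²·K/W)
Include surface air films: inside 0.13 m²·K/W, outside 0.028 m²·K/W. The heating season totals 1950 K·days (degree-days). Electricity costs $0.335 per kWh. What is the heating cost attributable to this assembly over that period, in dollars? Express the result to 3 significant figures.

0.0156/0.521 = 0.02994
R_total = 0.13 + 0.02994 + 4.06 + 0.574 + 0.028 = 4.822 m²·K/W
E = A × HDD × 24 / R / 1000 = 85 × 1950 × 24 / 4.822 / 1000 = 825 kWh
Cost = 825 × 0.335 = $276.4

276 dollars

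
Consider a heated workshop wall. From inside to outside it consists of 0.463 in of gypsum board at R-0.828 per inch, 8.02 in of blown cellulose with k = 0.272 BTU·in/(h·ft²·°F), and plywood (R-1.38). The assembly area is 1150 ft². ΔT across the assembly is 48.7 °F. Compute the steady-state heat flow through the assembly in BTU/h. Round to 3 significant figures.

0.463 × 0.828 = 0.3834
8.02/0.272 = 29.49
R_total = 0.3834 + 29.49 + 1.38 = 31.25 ft²·°F·h/BTU
Q = A·ΔT/R = 1150 × 48.7 / 31.25 = 1792 BTU/h

1790 BTU/h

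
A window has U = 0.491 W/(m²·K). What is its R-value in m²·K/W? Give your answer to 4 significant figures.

R = 1/U = 1/0.491 = 2.0367

2.037 m²·K/W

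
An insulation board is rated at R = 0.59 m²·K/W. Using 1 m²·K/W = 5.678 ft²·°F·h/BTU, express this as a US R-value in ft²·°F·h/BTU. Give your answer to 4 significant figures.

3.350 ft²·°F·h/BTU

R_US = 0.59 × 5.678 = 3.35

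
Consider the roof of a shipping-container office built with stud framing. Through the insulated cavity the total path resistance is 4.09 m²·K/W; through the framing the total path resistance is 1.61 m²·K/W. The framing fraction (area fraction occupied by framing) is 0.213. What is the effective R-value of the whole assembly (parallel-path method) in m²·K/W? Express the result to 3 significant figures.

3.08 m²·K/W

U_eff = 0.787/4.09 + 0.213/1.61 = 0.1924 + 0.1323 = 0.3247
R_eff = 1/U_eff = 3.08 m²·K/W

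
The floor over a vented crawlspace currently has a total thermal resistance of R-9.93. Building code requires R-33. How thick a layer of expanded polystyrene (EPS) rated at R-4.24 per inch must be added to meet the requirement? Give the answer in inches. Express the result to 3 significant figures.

ΔR = 33 − 9.93 = 23.07 ft²·°F·h/BTU
L = ΔR / (R/in) = 23.07/4.24 = 5.441 in

5.44 in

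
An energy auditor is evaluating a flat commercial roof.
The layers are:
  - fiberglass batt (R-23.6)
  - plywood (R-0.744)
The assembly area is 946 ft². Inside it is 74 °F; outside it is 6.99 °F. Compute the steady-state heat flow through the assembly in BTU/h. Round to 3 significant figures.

2600 BTU/h

R_total = 23.6 + 0.744 = 24.34 ft²·°F·h/BTU
Q = A·ΔT/R = 946 × (74 − 6.99) / 24.34 = 2604 BTU/h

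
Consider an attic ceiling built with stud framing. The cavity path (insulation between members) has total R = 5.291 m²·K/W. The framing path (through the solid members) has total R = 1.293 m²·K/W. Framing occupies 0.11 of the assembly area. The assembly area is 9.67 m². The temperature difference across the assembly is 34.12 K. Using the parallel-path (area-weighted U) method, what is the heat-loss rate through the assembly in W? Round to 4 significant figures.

83.57 W

U_eff = 0.89/5.291 + 0.11/1.293 = 0.16821 + 0.085073 = 0.25328
R_eff = 1/U_eff = 3.9481 m²·K/W
Q = 9.67 × 34.12 / 3.9481 = 83.569 W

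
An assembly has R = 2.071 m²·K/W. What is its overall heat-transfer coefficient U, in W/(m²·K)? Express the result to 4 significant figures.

U = 1/R = 1/2.071 = 0.48286

0.4829 W/(m²·K)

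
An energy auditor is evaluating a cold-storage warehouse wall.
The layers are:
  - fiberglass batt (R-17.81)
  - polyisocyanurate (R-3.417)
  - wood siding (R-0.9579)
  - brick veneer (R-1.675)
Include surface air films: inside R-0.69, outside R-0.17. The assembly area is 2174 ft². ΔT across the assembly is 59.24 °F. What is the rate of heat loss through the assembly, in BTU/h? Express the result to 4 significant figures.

R_total = 0.69 + 17.81 + 3.417 + 0.9579 + 1.675 + 0.17 = 24.72 ft²·°F·h/BTU
Q = A·ΔT/R = 2174 × 59.24 / 24.72 = 5209.9 BTU/h

5210 BTU/h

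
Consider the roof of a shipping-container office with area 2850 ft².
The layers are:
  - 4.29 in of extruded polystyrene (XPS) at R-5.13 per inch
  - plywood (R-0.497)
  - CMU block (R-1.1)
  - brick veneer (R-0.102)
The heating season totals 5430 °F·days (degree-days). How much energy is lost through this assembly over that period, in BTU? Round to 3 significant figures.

4.29 × 5.13 = 22.01
R_total = 22.01 + 0.497 + 1.1 + 0.102 = 23.71 ft²·°F·h/BTU
E = A × HDD × 24 / R = 2850 × 5430 × 24 / 23.71 = 15670000 BTU

15700000 BTU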